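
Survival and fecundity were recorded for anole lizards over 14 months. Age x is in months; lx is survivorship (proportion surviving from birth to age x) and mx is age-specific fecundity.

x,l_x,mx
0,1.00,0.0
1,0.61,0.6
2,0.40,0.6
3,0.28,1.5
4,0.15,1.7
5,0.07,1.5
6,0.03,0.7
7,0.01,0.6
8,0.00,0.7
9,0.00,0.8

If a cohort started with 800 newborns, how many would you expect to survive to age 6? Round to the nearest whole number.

Expected survivors = N0 · l_6 = 800 × 0.03 = 24 → 24

24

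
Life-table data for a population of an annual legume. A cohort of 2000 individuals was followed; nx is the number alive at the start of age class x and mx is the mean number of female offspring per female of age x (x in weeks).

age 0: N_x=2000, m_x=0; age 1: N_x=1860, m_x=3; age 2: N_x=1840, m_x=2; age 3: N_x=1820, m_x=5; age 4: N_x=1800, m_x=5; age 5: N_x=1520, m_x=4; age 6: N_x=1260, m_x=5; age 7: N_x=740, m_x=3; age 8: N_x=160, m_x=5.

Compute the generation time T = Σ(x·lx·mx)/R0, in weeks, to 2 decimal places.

3.89

lx = nx/n0 = nx/2000: 1, 0.93, 0.92, 0.91, 0.9, 0.76, 0.63, 0.37, 0.08
lx·mx: 0, 2.79, 1.84, 4.55, 4.5, 3.04, 3.15, 1.11, 0.4 → R0 = 21.38
x·lx·mx: 0, 2.79, 3.68, 13.65, 18, 15.2, 18.9, 7.77, 3.2 → Σ = 83.19
T = 83.19 / 21.38 = 3.89102… → 3.89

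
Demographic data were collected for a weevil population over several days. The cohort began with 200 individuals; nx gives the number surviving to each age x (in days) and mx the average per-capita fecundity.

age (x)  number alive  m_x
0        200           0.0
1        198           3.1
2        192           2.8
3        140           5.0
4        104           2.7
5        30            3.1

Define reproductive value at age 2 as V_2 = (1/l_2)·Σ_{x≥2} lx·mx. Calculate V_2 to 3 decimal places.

8.393

lx = nx/n0 = nx/200: 1, 0.99, 0.96, 0.7, 0.52, 0.15
lx·mx for x ≥ 2: 2.688, 3.5, 1.404, 0.465 → sum = 8.057
V_2 = 8.057 / l_2 = 8.057 / 0.96 = 8.392708… → 8.393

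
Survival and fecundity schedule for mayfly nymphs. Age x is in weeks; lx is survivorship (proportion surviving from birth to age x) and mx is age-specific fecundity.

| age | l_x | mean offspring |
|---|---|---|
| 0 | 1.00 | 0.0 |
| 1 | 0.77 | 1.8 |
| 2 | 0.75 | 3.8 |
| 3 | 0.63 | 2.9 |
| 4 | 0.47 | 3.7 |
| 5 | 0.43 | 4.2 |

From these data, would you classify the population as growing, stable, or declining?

R0 = Σ lx·mx = 0 + 1.386 + 2.85 + 1.827 + 1.739 + 1.806 = 9.608
R0 > 1, so the population is growing.

growing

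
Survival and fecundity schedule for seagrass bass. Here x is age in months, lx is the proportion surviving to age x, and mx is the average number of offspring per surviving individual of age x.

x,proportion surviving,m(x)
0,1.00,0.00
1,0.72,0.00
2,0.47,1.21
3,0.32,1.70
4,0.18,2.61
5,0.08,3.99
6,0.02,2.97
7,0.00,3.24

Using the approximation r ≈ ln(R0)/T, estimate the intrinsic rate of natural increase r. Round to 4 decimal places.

R0 = Σ lx·mx = 0 + 0 + 0.5687 + 0.544 + 0.4698 + 0.3192 + 0.0594 + 0 = 1.9611
Σ x·lx·mx = 6.601; T = 6.601/1.9611 = 3.36597…
r ≈ ln(R0)/T = ln(1.9611)/3.36597… = 0.200093… → 0.2001

0.2001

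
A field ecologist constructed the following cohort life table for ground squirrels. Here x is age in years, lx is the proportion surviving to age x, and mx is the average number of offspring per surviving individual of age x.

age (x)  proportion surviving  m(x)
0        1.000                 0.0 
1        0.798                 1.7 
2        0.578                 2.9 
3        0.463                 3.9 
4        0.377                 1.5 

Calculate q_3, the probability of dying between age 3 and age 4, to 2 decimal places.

q_3 = (l_3 − l_4) / l_3 = (0.463 − 0.377) / 0.463
     = 0.086 / 0.463 = 0.185745… → 0.19

0.19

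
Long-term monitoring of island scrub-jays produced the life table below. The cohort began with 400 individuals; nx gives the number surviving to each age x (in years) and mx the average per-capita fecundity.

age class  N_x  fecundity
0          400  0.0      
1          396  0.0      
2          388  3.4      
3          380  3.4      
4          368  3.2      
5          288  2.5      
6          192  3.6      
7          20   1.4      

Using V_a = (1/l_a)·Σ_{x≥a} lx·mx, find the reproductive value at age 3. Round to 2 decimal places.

10.29

lx = nx/n0 = nx/400: 1, 0.99, 0.97, 0.95, 0.92, 0.72, 0.48, 0.05
lx·mx for x ≥ 3: 3.23, 2.944, 1.8, 1.728, 0.07 → sum = 9.772
V_3 = 9.772 / l_3 = 9.772 / 0.95 = 10.286316… → 10.29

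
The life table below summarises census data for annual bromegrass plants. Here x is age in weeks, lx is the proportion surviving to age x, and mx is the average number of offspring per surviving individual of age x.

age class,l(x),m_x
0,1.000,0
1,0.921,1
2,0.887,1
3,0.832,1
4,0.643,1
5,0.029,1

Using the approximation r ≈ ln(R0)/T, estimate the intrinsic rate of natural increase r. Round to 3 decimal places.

0.502

R0 = Σ lx·mx = 0 + 0.921 + 0.887 + 0.832 + 0.643 + 0.029 = 3.312
Σ x·lx·mx = 7.908; T = 7.908/3.312 = 2.38768…
r ≈ ln(R0)/T = ln(3.312)/2.38768… = 0.50155… → 0.502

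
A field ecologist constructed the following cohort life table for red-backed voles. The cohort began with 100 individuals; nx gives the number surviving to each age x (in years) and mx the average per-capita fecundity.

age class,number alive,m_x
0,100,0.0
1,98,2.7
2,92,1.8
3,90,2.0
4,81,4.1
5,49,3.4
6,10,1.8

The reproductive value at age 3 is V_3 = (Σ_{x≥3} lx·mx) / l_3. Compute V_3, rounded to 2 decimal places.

lx = nx/n0 = nx/100: 1, 0.98, 0.92, 0.9, 0.81, 0.49, 0.1
lx·mx for x ≥ 3: 1.8, 3.321, 1.666, 0.18 → sum = 6.967
V_3 = 6.967 / l_3 = 6.967 / 0.9 = 7.741111… → 7.74

7.74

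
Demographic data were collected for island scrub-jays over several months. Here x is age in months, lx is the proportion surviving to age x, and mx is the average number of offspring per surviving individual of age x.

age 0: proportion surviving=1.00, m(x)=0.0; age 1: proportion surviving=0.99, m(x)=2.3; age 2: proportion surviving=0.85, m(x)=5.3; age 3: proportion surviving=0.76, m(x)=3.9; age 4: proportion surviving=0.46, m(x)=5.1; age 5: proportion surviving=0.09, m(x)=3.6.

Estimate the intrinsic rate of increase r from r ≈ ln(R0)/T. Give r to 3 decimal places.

R0 = Σ lx·mx = 0 + 2.277 + 4.505 + 2.964 + 2.346 + 0.324 = 12.416
Σ x·lx·mx = 31.183; T = 31.183/12.416 = 2.51152…
r ≈ ln(R0)/T = ln(12.416)/2.51152… = 1.00297… → 1.003

1.003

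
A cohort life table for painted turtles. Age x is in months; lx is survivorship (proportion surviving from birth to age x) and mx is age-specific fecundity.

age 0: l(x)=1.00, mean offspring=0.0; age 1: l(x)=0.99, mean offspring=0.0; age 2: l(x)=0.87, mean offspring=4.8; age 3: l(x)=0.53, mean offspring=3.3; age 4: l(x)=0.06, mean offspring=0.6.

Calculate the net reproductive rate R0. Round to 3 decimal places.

5.961

lx·mx by age: 0, 0, 4.176, 1.749, 0.036
R0 = Σ lx·mx = 5.961 → 5.961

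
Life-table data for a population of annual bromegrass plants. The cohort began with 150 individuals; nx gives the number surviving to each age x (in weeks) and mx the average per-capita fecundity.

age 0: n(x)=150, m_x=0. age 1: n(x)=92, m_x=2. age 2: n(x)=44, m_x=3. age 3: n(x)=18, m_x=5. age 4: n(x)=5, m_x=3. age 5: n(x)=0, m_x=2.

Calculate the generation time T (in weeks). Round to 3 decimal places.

1.848

lx = nx/n0 = nx/150: 1, 0.61333…, 0.29333…, 0.12, 0.03333…, 0
lx·mx: 0, 1.226667…, 0.88…, 0.6, 0.1…, 0 → R0 = 2.806667…
x·lx·mx: 0, 1.226667…, 1.76…, 1.8, 0.4…, 0 → Σ = 5.186667…
T = 5.186667… / 2.806667… = 1.847981… → 1.848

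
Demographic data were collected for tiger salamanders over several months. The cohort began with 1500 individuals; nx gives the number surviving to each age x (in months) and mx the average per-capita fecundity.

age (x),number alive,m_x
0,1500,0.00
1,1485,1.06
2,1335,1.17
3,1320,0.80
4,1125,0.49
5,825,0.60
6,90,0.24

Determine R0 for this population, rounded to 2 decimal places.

lx = nx/n0 = nx/1500: 1, 0.99, 0.89, 0.88, 0.75, 0.55, 0.06
lx·mx by age: 0, 1.0494, 1.0413, 0.704, 0.3675, 0.33, 0.0144
R0 = Σ lx·mx = 3.5066 → 3.51

3.51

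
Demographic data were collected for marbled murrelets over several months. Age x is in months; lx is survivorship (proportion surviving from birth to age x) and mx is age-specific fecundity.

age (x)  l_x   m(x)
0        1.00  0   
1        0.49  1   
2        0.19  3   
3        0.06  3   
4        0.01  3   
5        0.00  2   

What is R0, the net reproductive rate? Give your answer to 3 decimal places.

1.270

lx·mx by age: 0, 0.49, 0.57, 0.18, 0.03, 0
R0 = Σ lx·mx = 1.27 → 1.270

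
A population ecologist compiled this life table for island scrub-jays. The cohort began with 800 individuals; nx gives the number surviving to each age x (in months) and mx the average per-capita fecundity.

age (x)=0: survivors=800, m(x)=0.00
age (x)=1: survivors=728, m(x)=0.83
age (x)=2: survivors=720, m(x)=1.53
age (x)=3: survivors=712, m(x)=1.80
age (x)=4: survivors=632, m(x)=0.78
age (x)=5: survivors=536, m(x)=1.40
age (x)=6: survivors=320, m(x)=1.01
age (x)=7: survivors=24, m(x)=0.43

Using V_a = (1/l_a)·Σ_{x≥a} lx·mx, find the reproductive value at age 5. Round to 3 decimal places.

2.022

lx = nx/n0 = nx/800: 1, 0.91, 0.9, 0.89, 0.79, 0.67, 0.4, 0.03
lx·mx for x ≥ 5: 0.938, 0.404, 0.0129 → sum = 1.3549
V_5 = 1.3549 / l_5 = 1.3549 / 0.67 = 2.022239… → 2.022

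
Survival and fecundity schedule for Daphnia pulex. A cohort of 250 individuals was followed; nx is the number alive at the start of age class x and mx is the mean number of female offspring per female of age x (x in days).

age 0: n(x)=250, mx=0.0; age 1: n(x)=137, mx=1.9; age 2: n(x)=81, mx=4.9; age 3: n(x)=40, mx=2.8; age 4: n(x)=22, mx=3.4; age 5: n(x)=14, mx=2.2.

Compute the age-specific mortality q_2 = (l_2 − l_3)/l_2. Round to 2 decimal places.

0.51

lx = nx/n0 = nx/250: 1, 0.548, 0.324, 0.16, 0.088, 0.056
q_2 = (l_2 − l_3) / l_2 = (0.324 − 0.16) / 0.324
     = 0.164 / 0.324 = 0.506173… → 0.51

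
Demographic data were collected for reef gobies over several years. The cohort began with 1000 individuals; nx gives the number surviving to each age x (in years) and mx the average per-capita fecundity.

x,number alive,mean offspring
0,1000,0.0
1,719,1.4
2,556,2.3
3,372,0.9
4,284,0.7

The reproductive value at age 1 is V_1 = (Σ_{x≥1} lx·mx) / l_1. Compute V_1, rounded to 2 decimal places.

lx = nx/n0 = nx/1000: 1, 0.719, 0.556, 0.372, 0.284
lx·mx for x ≥ 1: 1.0066, 1.2788, 0.3348, 0.1988 → sum = 2.819
V_1 = 2.819 / l_1 = 2.819 / 0.719 = 3.920723… → 3.92

3.92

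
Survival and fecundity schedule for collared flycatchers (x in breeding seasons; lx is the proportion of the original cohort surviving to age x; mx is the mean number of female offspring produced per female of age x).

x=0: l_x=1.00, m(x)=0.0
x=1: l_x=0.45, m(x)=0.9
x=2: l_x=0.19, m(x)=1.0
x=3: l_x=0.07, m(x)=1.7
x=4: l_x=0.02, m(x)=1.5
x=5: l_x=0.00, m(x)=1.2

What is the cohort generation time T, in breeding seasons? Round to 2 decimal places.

1.70

lx·mx: 0, 0.405, 0.19, 0.119, 0.03, 0 → R0 = 0.744
x·lx·mx: 0, 0.405, 0.38, 0.357, 0.12, 0 → Σ = 1.262
T = 1.262 / 0.744 = 1.696237… → 1.70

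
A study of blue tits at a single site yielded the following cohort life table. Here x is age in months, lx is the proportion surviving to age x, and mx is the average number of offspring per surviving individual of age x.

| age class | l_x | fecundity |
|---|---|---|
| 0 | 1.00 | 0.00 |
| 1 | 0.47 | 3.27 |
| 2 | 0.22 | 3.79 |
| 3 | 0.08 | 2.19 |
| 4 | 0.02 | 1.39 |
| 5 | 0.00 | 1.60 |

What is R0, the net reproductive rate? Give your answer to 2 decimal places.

2.57

lx·mx by age: 0, 1.5369, 0.8338, 0.1752, 0.0278, 0
R0 = Σ lx·mx = 2.5737 → 2.57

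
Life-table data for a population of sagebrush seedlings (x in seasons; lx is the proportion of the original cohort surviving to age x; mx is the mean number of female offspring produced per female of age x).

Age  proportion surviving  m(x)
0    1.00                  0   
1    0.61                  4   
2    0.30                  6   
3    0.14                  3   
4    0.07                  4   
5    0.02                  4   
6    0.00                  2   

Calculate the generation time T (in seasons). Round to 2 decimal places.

lx·mx: 0, 2.44, 1.8, 0.42, 0.28, 0.08, 0 → R0 = 5.02
x·lx·mx: 0, 2.44, 3.6, 1.26, 1.12, 0.4, 0 → Σ = 8.82
T = 8.82 / 5.02 = 1.756972… → 1.76

1.76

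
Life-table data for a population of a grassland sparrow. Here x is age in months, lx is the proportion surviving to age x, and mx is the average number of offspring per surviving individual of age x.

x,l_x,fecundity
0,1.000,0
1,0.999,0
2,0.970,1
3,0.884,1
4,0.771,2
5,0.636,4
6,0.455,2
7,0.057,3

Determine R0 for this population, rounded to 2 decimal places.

7.02

lx·mx by age: 0, 0, 0.97, 0.884, 1.542, 2.544, 0.91, 0.171
R0 = Σ lx·mx = 7.021 → 7.02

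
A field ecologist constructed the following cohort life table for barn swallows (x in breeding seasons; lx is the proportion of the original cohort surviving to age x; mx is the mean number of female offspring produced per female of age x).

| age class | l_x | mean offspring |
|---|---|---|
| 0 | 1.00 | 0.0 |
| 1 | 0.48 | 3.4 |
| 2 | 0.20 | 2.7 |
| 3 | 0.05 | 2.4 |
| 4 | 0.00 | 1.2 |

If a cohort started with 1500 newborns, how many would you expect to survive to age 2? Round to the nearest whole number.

300

Expected survivors = N0 · l_2 = 1500 × 0.20 = 300 → 300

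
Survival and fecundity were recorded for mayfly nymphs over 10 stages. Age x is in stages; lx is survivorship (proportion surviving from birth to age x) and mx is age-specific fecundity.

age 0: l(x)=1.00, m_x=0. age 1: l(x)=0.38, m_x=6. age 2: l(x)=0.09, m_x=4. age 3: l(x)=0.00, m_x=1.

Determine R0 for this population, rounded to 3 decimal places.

2.640

lx·mx by age: 0, 2.28, 0.36, 0
R0 = Σ lx·mx = 2.64 → 2.640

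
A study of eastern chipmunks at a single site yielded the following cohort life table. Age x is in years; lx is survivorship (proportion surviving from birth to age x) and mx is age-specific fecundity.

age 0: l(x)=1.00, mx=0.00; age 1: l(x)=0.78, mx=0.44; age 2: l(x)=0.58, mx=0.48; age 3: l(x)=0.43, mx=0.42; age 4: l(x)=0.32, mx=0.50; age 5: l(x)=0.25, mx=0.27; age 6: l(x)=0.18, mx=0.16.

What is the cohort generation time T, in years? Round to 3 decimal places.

lx·mx: 0, 0.3432, 0.2784, 0.1806, 0.16, 0.0675, 0.0288 → R0 = 1.0585
x·lx·mx: 0, 0.3432, 0.5568, 0.5418, 0.64, 0.3375, 0.1728 → Σ = 2.5921
T = 2.5921 / 1.0585 = 2.448843… → 2.449

2.449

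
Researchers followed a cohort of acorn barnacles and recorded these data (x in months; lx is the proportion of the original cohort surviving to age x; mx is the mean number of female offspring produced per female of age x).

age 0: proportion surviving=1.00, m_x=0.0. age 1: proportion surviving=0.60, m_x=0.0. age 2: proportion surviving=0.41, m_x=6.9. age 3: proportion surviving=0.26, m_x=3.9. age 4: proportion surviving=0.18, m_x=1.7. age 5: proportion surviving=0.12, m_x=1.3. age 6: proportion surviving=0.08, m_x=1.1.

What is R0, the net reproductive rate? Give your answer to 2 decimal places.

lx·mx by age: 0, 0, 2.829, 1.014, 0.306, 0.156, 0.088
R0 = Σ lx·mx = 4.393 → 4.39

4.39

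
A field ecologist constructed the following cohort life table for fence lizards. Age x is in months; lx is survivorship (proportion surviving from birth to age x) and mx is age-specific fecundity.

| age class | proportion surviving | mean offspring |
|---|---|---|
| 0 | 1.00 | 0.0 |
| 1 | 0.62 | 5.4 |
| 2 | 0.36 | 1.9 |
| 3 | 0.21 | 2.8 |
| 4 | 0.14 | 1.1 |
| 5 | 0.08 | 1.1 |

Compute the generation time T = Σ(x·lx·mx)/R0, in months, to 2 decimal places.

lx·mx: 0, 3.348, 0.684, 0.588, 0.154, 0.088 → R0 = 4.862
x·lx·mx: 0, 3.348, 1.368, 1.764, 0.616, 0.44 → Σ = 7.536
T = 7.536 / 4.862 = 1.549979… → 1.55

1.55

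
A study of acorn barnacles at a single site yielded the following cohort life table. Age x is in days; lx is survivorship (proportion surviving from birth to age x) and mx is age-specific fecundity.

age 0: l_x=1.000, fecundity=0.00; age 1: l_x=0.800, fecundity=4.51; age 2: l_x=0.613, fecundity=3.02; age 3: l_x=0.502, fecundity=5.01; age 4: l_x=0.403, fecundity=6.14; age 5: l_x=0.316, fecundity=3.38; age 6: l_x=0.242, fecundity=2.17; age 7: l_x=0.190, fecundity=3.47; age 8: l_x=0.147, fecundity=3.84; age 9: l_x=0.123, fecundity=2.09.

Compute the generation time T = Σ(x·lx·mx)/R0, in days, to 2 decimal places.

lx·mx: 0, 3.608, 1.85126, 2.51502, 2.47442, 1.06808, 0.52514, 0.6593, 0.56448, 0.25707 → R0 = 13.52277
x·lx·mx: 0, 3.608, 3.70252, 7.54506, 9.89768, 5.3404, 3.15084, 4.6151, 4.51584, 2.31363 → Σ = 44.68907
T = 44.68907 / 13.52277 = 3.304728… → 3.30

3.30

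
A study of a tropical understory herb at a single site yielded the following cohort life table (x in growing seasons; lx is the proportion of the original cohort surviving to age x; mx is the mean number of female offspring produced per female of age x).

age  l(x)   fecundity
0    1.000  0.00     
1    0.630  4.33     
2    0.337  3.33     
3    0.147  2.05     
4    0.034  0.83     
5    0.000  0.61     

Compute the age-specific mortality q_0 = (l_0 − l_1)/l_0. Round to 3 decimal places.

0.370

q_0 = (l_0 − l_1) / l_0 = (1 − 0.63) / 1
     = 0.37 / 1 = 0.37 → 0.370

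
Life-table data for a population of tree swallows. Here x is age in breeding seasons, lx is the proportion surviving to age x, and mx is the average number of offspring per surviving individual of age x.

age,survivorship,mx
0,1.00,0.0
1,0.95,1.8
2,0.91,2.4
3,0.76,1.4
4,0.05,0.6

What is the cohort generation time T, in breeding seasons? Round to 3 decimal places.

1.883

lx·mx: 0, 1.71, 2.184, 1.064, 0.03 → R0 = 4.988
x·lx·mx: 0, 1.71, 4.368, 3.192, 0.12 → Σ = 9.39
T = 9.39 / 4.988 = 1.882518… → 1.883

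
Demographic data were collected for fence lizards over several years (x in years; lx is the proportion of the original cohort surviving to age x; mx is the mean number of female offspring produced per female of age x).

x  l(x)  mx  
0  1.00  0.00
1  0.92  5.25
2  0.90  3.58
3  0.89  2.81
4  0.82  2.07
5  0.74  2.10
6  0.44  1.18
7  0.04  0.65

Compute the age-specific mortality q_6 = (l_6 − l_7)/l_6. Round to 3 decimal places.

q_6 = (l_6 − l_7) / l_6 = (0.44 − 0.04) / 0.44
     = 0.4 / 0.44 = 0.909091… → 0.909

0.909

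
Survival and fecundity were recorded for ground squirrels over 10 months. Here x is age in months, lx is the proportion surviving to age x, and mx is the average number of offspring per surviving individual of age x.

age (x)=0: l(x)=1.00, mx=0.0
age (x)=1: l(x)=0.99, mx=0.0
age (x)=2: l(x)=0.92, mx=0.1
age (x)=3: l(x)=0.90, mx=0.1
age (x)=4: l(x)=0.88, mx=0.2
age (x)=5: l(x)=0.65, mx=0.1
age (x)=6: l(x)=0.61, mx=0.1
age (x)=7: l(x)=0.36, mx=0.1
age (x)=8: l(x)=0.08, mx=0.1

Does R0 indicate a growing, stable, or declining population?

R0 = Σ lx·mx = 0 + 0 + 0.092 + 0.09 + 0.176 + 0.065 + 0.061 + 0.036 + 0.008 = 0.528
R0 < 1, so the population is declining.

declining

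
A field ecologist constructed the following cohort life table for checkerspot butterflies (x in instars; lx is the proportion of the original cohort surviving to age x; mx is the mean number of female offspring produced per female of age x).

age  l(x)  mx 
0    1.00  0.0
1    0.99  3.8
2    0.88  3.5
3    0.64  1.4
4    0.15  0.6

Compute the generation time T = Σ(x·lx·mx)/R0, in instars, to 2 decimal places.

lx·mx: 0, 3.762, 3.08, 0.896, 0.09 → R0 = 7.828
x·lx·mx: 0, 3.762, 6.16, 2.688, 0.36 → Σ = 12.97
T = 12.97 / 7.828 = 1.656873… → 1.66

1.66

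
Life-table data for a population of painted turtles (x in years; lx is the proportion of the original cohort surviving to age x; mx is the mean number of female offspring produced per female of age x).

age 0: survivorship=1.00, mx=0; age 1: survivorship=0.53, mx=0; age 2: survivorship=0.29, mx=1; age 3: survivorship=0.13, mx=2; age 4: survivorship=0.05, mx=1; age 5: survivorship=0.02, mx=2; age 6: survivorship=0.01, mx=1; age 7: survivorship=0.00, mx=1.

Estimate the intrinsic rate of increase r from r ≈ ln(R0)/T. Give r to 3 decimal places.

R0 = Σ lx·mx = 0 + 0 + 0.29 + 0.26 + 0.05 + 0.04 + 0.01 + 0 = 0.65
Σ x·lx·mx = 1.82; T = 1.82/0.65 = 2.8
r ≈ ln(R0)/T = ln(0.65)/2.8 = -0.15385… → -0.154

-0.154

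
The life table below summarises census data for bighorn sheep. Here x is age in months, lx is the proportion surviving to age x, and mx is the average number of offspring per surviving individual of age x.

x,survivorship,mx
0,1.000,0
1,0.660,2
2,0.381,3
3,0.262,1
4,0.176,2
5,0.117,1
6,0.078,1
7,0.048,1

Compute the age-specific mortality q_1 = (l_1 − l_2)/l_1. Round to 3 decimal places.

q_1 = (l_1 − l_2) / l_1 = (0.66 − 0.381) / 0.66
     = 0.279 / 0.66 = 0.422727… → 0.423

0.423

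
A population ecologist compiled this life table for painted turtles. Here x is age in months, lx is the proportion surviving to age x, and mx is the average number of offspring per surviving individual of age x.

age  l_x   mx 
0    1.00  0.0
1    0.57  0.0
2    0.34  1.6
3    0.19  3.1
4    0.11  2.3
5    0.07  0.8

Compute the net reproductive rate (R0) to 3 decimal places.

1.442

lx·mx by age: 0, 0, 0.544, 0.589, 0.253, 0.056
R0 = Σ lx·mx = 1.442 → 1.442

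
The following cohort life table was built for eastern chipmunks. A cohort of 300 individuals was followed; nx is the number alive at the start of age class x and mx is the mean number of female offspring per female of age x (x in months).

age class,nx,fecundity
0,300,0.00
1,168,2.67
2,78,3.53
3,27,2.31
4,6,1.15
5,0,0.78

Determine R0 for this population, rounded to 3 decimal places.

2.644

lx = nx/n0 = nx/300: 1, 0.56, 0.26, 0.09, 0.02, 0
lx·mx by age: 0, 1.4952, 0.9178, 0.2079, 0.023, 0
R0 = Σ lx·mx = 2.6439 → 2.644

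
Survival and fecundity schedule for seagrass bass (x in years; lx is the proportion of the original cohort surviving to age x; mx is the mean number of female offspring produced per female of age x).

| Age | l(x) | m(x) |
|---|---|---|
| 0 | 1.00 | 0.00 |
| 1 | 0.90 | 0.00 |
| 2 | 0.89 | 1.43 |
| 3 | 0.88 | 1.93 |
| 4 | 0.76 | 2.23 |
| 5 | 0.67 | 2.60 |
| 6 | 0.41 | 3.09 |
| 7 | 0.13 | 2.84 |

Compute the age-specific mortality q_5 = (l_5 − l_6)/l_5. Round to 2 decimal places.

q_5 = (l_5 − l_6) / l_5 = (0.67 − 0.41) / 0.67
     = 0.26 / 0.67 = 0.38806… → 0.39

0.39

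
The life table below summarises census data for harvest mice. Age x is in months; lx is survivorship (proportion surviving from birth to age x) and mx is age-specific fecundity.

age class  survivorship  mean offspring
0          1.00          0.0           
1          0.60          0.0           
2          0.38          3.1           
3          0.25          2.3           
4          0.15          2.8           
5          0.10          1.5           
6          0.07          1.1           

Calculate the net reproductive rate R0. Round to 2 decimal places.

2.40

lx·mx by age: 0, 0, 1.178, 0.575, 0.42, 0.15, 0.077
R0 = Σ lx·mx = 2.4 → 2.40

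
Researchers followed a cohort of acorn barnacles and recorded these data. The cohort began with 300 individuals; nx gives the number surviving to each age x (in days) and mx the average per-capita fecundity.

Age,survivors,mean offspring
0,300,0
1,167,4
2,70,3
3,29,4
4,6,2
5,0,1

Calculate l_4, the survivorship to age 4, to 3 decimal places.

l_4 = n_4/n_0 = 6/300 = 0.02 → 0.020

0.020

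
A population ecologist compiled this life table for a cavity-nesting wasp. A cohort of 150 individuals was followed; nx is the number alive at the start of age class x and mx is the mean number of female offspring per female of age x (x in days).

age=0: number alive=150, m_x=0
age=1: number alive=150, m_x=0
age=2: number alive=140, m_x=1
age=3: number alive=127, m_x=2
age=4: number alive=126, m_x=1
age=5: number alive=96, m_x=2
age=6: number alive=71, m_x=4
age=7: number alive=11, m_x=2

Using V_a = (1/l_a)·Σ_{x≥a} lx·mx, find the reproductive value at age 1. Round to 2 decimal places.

6.79

lx = nx/n0 = nx/150: 1, 1, 0.93333…, 0.84667…, 0.84, 0.64, 0.47333…, 0.07333…
lx·mx for x ≥ 1: 0, 0.933333…, 1.693333…, 0.84, 1.28, 1.893333…, 0.146667… → sum = 6.786667…
V_1 = 6.786667… / l_1 = 6.786667… / 1 = 6.786667… → 6.79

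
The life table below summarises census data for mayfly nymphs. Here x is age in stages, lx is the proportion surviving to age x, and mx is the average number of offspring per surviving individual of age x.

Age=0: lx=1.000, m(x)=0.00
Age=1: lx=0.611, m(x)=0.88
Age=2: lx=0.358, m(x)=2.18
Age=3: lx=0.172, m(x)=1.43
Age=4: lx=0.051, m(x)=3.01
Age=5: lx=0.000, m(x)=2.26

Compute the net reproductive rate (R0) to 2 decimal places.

1.72

lx·mx by age: 0, 0.53768, 0.78044, 0.24596, 0.15351, 0
R0 = Σ lx·mx = 1.71759 → 1.72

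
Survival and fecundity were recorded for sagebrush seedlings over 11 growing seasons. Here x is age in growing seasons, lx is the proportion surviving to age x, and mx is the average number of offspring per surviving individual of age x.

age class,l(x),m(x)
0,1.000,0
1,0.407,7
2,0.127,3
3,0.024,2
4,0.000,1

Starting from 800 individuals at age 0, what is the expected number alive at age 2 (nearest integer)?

Expected survivors = N0 · l_2 = 800 × 0.127 = 101.6 → 102

102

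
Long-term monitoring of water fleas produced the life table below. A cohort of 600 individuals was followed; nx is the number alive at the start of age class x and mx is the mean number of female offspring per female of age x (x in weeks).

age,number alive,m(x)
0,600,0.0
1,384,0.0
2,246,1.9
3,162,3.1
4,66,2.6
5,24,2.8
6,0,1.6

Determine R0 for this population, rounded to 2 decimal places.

lx = nx/n0 = nx/600: 1, 0.64, 0.41, 0.27, 0.11, 0.04, 0
lx·mx by age: 0, 0, 0.779, 0.837, 0.286, 0.112, 0
R0 = Σ lx·mx = 2.014 → 2.01

2.01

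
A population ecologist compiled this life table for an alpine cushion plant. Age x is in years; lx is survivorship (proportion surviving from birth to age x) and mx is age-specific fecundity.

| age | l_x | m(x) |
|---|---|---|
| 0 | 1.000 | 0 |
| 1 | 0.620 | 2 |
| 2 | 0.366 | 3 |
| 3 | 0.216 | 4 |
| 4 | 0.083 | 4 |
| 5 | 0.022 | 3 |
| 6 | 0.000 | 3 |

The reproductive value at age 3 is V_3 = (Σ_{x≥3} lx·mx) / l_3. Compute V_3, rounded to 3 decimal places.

lx·mx for x ≥ 3: 0.864, 0.332, 0.066, 0 → sum = 1.262
V_3 = 1.262 / l_3 = 1.262 / 0.216 = 5.842593… → 5.843

5.843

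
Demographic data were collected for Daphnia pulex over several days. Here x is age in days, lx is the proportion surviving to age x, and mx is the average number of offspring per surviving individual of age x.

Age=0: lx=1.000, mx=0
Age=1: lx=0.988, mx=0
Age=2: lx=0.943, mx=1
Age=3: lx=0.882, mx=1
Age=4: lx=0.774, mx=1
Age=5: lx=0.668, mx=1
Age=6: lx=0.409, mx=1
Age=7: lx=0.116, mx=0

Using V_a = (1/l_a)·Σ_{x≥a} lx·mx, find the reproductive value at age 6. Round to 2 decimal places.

lx·mx for x ≥ 6: 0.409, 0 → sum = 0.409
V_6 = 0.409 / l_6 = 0.409 / 0.409 = 1 → 1.00

1.00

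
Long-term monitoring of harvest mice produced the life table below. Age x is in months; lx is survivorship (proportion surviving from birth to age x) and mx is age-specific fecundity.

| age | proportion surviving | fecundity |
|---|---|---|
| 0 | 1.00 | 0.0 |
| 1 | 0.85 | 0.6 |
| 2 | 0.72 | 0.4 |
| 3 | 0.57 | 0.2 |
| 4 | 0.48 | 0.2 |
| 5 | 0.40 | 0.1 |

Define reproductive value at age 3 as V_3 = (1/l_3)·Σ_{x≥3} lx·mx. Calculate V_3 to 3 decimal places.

lx·mx for x ≥ 3: 0.114, 0.096, 0.04 → sum = 0.25
V_3 = 0.25 / l_3 = 0.25 / 0.57 = 0.438596… → 0.439

0.439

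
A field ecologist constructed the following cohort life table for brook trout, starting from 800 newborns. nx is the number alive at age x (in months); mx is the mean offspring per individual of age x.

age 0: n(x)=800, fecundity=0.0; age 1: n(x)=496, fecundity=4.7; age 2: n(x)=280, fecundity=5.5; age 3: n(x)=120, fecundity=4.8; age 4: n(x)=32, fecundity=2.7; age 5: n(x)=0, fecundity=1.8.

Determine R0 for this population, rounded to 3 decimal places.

5.667

lx = nx/n0 = nx/800: 1, 0.62, 0.35, 0.15, 0.04, 0
lx·mx by age: 0, 2.914, 1.925, 0.72, 0.108, 0
R0 = Σ lx·mx = 5.667 → 5.667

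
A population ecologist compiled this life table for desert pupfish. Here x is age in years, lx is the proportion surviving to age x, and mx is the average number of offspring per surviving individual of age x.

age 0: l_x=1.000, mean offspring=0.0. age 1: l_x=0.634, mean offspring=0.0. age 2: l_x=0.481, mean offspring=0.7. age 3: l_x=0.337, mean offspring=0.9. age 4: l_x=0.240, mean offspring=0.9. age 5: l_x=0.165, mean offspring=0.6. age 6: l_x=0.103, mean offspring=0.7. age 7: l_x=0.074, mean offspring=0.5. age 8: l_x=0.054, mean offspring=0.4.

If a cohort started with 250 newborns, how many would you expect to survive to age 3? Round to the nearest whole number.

Expected survivors = N0 · l_3 = 250 × 0.337 = 84.25 → 84

84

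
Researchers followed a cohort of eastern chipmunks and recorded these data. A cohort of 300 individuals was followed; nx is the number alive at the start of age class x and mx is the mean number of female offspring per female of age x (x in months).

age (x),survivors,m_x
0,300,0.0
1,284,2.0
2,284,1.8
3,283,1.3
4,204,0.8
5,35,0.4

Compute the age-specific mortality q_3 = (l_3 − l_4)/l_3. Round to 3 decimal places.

0.279

lx = nx/n0 = nx/300: 1, 0.94667…, 0.94667…, 0.94333…, 0.68, 0.11667…
q_3 = (l_3 − l_4) / l_3 = (0.943333… − 0.68) / 0.943333…
     = 0.263333… / 0.943333… = 0.279152… → 0.279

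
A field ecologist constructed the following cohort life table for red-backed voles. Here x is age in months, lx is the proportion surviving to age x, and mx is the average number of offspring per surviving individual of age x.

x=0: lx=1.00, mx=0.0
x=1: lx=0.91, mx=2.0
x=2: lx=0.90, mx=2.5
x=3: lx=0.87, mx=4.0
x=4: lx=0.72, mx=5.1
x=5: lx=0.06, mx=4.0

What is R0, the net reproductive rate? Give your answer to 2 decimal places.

lx·mx by age: 0, 1.82, 2.25, 3.48, 3.672, 0.24
R0 = Σ lx·mx = 11.462 → 11.46

11.46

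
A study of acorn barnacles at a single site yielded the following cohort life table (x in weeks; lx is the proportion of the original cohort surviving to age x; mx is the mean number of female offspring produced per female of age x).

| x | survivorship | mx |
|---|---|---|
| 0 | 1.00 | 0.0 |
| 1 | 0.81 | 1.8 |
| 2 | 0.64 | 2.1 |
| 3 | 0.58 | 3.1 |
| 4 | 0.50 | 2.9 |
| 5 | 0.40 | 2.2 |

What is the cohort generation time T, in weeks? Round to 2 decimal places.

lx·mx: 0, 1.458, 1.344, 1.798, 1.45, 0.88 → R0 = 6.93
x·lx·mx: 0, 1.458, 2.688, 5.394, 5.8, 4.4 → Σ = 19.74
T = 19.74 / 6.93 = 2.848485… → 2.85

2.85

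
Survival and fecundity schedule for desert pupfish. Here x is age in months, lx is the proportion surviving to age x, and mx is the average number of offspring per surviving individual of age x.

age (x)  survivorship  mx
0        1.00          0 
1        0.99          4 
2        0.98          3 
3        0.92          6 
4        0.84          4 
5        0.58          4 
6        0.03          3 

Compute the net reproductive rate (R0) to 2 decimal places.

lx·mx by age: 0, 3.96, 2.94, 5.52, 3.36, 2.32, 0.09
R0 = Σ lx·mx = 18.19 → 18.19

18.19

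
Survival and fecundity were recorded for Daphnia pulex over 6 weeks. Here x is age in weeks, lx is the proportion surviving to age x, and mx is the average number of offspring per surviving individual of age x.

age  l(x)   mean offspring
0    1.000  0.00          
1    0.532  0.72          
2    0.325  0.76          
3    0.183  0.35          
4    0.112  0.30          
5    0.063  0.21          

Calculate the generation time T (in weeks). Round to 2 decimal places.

1.71

lx·mx: 0, 0.38304, 0.247, 0.06405, 0.0336, 0.01323 → R0 = 0.74092
x·lx·mx: 0, 0.38304, 0.494, 0.19215, 0.1344, 0.06615 → Σ = 1.26974
T = 1.26974 / 0.74092 = 1.713734… → 1.71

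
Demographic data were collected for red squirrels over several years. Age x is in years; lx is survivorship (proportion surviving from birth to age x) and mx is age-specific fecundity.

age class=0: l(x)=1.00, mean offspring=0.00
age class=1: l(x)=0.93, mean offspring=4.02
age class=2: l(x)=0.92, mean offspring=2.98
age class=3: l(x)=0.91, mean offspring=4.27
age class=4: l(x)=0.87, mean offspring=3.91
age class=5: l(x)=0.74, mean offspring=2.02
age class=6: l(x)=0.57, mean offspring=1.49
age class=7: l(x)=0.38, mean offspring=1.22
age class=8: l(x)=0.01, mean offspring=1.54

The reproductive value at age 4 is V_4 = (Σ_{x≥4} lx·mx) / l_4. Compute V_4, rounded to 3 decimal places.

7.155

lx·mx for x ≥ 4: 3.4017, 1.4948, 0.8493, 0.4636, 0.0154 → sum = 6.2248
V_4 = 6.2248 / l_4 = 6.2248 / 0.87 = 7.154943… → 7.155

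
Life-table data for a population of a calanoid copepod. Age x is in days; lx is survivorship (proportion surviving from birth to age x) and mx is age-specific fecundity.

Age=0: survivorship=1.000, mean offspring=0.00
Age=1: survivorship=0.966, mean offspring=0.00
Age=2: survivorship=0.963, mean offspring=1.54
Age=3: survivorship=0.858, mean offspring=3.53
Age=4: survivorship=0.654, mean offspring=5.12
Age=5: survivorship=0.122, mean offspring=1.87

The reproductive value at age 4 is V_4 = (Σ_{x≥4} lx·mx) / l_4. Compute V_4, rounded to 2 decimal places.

5.47

lx·mx for x ≥ 4: 3.34848, 0.22814 → sum = 3.57662
V_4 = 3.57662 / l_4 = 3.57662 / 0.654 = 5.468838… → 5.47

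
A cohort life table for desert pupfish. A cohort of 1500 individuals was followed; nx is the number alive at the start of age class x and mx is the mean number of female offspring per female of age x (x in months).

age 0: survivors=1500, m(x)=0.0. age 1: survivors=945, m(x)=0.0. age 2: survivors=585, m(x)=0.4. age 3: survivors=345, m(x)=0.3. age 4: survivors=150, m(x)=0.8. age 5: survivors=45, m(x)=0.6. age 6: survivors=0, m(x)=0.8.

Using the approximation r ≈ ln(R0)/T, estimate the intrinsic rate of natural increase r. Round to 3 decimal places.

-0.393

lx = nx/n0 = nx/1500: 1, 0.63, 0.39, 0.23, 0.1, 0.03, 0
R0 = Σ lx·mx = 0 + 0 + 0.156 + 0.069 + 0.08 + 0.018 + 0 = 0.323
Σ x·lx·mx = 0.929; T = 0.929/0.323 = 2.87616…
r ≈ ln(R0)/T = ln(0.323)/2.87616… = -0.39292… → -0.393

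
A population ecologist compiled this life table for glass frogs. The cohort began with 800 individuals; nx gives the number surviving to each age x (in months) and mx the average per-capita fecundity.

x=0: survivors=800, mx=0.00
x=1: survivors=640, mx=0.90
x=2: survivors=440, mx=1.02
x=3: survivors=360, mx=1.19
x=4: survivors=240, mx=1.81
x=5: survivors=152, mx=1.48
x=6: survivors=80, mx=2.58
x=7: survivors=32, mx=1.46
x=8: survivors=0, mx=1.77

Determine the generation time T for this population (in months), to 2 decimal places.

lx = nx/n0 = nx/800: 1, 0.8, 0.55, 0.45, 0.3, 0.19, 0.1, 0.04, 0
lx·mx: 0, 0.72, 0.561, 0.5355, 0.543, 0.2812, 0.258, 0.0584, 0 → R0 = 2.9571
x·lx·mx: 0, 0.72, 1.122, 1.6065, 2.172, 1.406, 1.548, 0.4088, 0 → Σ = 8.9833
T = 8.9833 / 2.9571 = 3.037875… → 3.04

3.04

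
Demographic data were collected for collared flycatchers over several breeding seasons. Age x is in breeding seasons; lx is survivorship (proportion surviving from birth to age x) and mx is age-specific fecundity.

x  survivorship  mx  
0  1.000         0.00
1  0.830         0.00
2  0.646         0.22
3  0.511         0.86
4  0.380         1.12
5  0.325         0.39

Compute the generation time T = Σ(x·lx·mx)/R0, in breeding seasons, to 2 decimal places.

3.47

lx·mx: 0, 0, 0.14212, 0.43946, 0.4256, 0.12675 → R0 = 1.13393
x·lx·mx: 0, 0, 0.28424, 1.31838, 1.7024, 0.63375 → Σ = 3.93877
T = 3.93877 / 1.13393 = 3.473557… → 3.47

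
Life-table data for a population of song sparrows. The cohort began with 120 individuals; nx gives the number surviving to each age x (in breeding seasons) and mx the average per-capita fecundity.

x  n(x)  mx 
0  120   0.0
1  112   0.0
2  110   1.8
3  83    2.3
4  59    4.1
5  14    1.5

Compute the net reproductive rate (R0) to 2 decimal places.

lx = nx/n0 = nx/120: 1, 0.93333…, 0.91667…, 0.69167…, 0.49167…, 0.11667…
lx·mx by age: 0, 0, 1.65…, 1.590833…, 2.015833…, 0.175…
R0 = Σ lx·mx = 5.431667… → 5.43

5.43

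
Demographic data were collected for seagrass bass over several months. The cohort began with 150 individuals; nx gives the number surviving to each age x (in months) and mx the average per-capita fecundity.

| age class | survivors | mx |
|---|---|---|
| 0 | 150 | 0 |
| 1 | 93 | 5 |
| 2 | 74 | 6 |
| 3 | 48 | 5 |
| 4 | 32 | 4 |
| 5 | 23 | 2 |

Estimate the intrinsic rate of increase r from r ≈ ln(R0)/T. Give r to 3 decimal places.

1.023

lx = nx/n0 = nx/150: 1, 0.62, 0.49333…, 0.32, 0.21333…, 0.15333…
R0 = Σ lx·mx = 0 + 3.1 + 2.96… + 1.6 + 0.85333… + 0.30667… = 8.82…
Σ x·lx·mx = 18.766667…; T = 18.766667…/8.82… = 2.12774…
r ≈ ln(R0)/T = ln(8.82…)/2.12774… = 1.02316… → 1.023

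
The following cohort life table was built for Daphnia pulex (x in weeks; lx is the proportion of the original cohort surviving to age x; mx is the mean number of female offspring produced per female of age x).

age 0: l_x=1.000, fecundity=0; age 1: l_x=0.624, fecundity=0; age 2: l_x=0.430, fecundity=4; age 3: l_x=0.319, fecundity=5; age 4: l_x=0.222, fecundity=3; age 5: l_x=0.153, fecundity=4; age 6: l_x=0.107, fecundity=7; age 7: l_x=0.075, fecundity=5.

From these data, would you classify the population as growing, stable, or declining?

R0 = Σ lx·mx = 0 + 0 + 1.72 + 1.595 + 0.666 + 0.612 + 0.749 + 0.375 = 5.717
R0 > 1, so the population is growing.

growing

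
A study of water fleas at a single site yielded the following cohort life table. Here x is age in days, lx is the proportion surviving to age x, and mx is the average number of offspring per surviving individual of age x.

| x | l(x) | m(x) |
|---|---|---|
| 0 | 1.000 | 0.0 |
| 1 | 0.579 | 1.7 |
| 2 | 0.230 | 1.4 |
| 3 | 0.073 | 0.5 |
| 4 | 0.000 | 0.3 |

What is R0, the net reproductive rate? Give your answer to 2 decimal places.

lx·mx by age: 0, 0.9843, 0.322, 0.0365, 0
R0 = Σ lx·mx = 1.3428 → 1.34

1.34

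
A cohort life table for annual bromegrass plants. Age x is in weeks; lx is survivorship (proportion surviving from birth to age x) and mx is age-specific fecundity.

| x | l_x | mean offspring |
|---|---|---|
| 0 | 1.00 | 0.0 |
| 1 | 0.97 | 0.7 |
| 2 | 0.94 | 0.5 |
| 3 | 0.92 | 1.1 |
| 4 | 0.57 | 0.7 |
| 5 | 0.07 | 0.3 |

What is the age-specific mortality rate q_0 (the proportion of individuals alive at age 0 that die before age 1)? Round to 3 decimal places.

q_0 = (l_0 − l_1) / l_0 = (1 − 0.97) / 1
     = 0.03 / 1 = 0.03 → 0.030

0.030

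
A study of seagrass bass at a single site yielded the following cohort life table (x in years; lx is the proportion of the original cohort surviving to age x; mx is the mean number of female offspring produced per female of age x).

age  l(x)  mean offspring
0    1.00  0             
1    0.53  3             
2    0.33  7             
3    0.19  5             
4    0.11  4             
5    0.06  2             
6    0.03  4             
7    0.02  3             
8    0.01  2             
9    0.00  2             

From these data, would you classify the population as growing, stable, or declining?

R0 = Σ lx·mx = 0 + 1.59 + 2.31 + 0.95 + 0.44 + 0.12 + 0.12 + 0.06 + 0.02 + 0 = 5.61
R0 > 1, so the population is growing.

growing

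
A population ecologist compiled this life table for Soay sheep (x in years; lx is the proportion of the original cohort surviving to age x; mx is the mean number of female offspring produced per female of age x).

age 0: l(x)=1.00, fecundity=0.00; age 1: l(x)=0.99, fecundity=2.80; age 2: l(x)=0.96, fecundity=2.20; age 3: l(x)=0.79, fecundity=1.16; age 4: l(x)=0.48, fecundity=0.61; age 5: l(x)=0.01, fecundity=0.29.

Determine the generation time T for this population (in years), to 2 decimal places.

1.79

lx·mx: 0, 2.772, 2.112, 0.9164, 0.2928, 0.0029 → R0 = 6.0961
x·lx·mx: 0, 2.772, 4.224, 2.7492, 1.1712, 0.0145 → Σ = 10.9309
T = 10.9309 / 6.0961 = 1.793097… → 1.79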